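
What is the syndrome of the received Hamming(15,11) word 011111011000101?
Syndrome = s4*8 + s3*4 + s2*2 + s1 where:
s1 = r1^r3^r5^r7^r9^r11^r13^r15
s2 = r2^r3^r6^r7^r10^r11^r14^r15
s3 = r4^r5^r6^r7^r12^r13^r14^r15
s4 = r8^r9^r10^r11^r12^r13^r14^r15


s1=1, s2=0, s3=1, s4=0

Syndrome = 5 (error at position 5)


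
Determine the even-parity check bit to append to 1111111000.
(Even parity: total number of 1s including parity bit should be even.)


Number of 1s in data: 7
Parity bit: 1

1


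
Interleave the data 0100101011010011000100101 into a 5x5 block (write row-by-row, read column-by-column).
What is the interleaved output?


Matrix:
  01001
  01011
  01001
  10001
  00101
Read columns: 0001011100000010100011111

0001011100000010100011111


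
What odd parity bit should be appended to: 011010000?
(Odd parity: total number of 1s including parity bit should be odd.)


Number of 1s in data: 3
Parity bit: 0

0


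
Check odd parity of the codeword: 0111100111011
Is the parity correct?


Number of 1s: 9

Yes, parity is correct (9 ones)


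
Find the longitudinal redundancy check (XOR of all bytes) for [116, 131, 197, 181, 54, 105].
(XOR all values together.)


XOR chain: 116 ^ 131 ^ 197 ^ 181 ^ 54 ^ 105 = 216

216


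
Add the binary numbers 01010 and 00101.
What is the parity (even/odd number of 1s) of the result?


01010 = 10
00101 = 5
Sum = 15 = 1111
1s count = 4

even parity (4 ones in 1111)


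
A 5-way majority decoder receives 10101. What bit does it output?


Ones: 3 out of 5
Threshold: 3

1 (3/5 voted 1)


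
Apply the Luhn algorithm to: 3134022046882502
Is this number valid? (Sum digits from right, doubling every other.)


Luhn sum = 63
63 mod 10 = 3

Invalid (Luhn sum mod 10 = 3)


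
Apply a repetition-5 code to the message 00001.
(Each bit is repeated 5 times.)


Each bit -> 5 copies

0000000000000000000011111


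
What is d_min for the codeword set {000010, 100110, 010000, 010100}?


Comparing all pairs, minimum distance: 1
Can detect 0 errors, correct 0 errors

1


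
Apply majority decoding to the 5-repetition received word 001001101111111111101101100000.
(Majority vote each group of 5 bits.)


Groups: 00100, 11011, 11111, 11110, 11011, 00000
Majority votes: 011110

011110


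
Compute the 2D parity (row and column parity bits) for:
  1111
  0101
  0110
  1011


Row parities: 0001
Column parities: 0111

Row P: 0001, Col P: 0111, Corner: 1


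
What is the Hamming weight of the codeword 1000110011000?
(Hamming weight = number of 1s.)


Counting 1s in 1000110011000

5


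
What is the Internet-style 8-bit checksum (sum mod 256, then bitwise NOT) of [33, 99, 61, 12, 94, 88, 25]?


Sum = 412 mod 256 = 156
Complement = 99

99


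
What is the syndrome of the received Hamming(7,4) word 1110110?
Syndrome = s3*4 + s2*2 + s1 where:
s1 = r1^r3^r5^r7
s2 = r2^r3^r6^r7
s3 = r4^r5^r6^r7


s1=1, s2=1, s3=0

Syndrome = 3 (error at position 3)


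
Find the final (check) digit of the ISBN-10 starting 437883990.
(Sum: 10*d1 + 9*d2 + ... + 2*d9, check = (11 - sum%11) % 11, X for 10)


Weighted sum: 305
305 mod 11 = 8

Check digit: 3


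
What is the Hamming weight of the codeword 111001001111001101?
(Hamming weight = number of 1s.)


Counting 1s in 111001001111001101

11


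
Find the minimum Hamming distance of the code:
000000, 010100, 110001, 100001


Comparing all pairs, minimum distance: 1
Can detect 0 errors, correct 0 errors

1


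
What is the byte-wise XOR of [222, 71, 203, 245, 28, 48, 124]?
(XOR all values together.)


XOR chain: 222 ^ 71 ^ 203 ^ 245 ^ 28 ^ 48 ^ 124 = 247

247


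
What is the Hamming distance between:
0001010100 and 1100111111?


XOR: 1101101011
Count of 1s: 7

7


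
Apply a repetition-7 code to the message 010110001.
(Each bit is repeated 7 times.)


Each bit -> 7 copies

000000011111110000000111111111111110000000000000000000001111111


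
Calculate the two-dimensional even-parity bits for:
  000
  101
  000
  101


Row parities: 0000
Column parities: 000

Row P: 0000, Col P: 000, Corner: 0


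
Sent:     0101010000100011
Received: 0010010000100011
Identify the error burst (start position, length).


XOR: 0111000000000000

Burst at position 1, length 3


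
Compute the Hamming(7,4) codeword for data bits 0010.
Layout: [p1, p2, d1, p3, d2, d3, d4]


Parity bits: p1=0, p2=1, p3=1

0101010


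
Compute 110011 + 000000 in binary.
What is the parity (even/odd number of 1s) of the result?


110011 = 51
000000 = 0
Sum = 51 = 110011
1s count = 4

even parity (4 ones in 110011)


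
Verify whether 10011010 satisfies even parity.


Number of 1s: 4

Yes, parity is correct (4 ones)


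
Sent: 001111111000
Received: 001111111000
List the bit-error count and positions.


XOR: 000000000000

0 errors (received matches sent)


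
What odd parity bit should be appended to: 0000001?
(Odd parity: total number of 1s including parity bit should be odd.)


Number of 1s in data: 1
Parity bit: 0

0


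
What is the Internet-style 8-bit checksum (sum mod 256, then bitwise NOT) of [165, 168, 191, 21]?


Sum = 545 mod 256 = 33
Complement = 222

222


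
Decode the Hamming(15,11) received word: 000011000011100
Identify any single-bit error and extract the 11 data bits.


Syndrome = 9: error at position 9

Data: 01101011100 (corrected bit 9)


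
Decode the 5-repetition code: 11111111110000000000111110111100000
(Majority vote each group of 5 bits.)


Groups: 11111, 11111, 00000, 00000, 11111, 01111, 00000
Majority votes: 1100110

1100110


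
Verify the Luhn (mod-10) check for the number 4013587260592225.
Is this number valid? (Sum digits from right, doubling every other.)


Luhn sum = 57
57 mod 10 = 7

Invalid (Luhn sum mod 10 = 7)


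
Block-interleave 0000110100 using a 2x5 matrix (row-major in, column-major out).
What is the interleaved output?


Matrix:
  00001
  10100
Read columns: 0100010010

0100010010


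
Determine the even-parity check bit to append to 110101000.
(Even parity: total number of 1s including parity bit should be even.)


Number of 1s in data: 4
Parity bit: 0

0


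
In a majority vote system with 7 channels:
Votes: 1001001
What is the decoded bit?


Ones: 3 out of 7
Threshold: 4

0 (3/7 voted 1)


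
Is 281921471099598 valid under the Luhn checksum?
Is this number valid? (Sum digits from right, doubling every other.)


Luhn sum = 73
73 mod 10 = 3

Invalid (Luhn sum mod 10 = 3)


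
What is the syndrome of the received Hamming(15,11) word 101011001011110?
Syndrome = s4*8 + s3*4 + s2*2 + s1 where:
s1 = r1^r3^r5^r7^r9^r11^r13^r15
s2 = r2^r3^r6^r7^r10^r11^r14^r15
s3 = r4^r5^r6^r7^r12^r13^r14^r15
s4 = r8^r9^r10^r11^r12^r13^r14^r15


s1=0, s2=0, s3=1, s4=1

Syndrome = 12 (error at position 12)


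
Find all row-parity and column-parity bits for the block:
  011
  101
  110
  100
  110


Row parities: 00010
Column parities: 010

Row P: 00010, Col P: 010, Corner: 1


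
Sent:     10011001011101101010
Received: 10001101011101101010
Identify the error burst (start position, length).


XOR: 00010100000000000000

Burst at position 3, length 3


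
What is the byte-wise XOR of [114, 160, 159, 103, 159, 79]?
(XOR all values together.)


XOR chain: 114 ^ 160 ^ 159 ^ 103 ^ 159 ^ 79 = 250

250


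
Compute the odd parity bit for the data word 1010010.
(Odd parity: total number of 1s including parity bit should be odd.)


Number of 1s in data: 3
Parity bit: 0

0


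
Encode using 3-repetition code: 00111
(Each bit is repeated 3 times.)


Each bit -> 3 copies

000000111111111


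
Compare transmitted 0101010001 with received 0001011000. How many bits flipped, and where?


XOR: 0100001001

3 error(s) at position(s): 1, 6, 9


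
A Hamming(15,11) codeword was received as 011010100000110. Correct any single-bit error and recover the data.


Syndrome = 0: no error detected

Data: 11010000110 (no errors)


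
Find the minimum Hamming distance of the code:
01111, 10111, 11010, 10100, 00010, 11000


Comparing all pairs, minimum distance: 1
Can detect 0 errors, correct 0 errors

1


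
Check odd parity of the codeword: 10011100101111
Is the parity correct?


Number of 1s: 9

Yes, parity is correct (9 ones)


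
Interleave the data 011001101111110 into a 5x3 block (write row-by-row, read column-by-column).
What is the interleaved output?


Matrix:
  011
  001
  101
  111
  110
Read columns: 001111001111110

001111001111110


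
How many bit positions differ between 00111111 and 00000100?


XOR: 00111011
Count of 1s: 5

5


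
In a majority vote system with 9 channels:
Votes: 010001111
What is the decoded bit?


Ones: 5 out of 9
Threshold: 5

1 (5/9 voted 1)


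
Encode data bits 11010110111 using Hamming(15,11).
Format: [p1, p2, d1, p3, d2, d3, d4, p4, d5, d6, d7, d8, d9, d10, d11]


Parity bits: p1=0, p2=0, p3=1, p4=1

001110110110111


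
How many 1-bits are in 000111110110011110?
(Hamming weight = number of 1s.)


Counting 1s in 000111110110011110

11


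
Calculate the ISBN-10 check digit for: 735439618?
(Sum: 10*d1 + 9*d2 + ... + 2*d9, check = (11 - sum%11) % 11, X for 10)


Weighted sum: 271
271 mod 11 = 7

Check digit: 4


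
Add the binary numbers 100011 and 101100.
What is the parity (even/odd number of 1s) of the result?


100011 = 35
101100 = 44
Sum = 79 = 1001111
1s count = 5

odd parity (5 ones in 1001111)


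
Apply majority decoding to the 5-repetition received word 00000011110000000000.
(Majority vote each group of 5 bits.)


Groups: 00000, 01111, 00000, 00000
Majority votes: 0100

0100


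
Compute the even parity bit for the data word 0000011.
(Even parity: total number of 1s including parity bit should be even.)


Number of 1s in data: 2
Parity bit: 0

0


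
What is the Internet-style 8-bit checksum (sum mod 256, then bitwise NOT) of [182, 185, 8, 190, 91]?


Sum = 656 mod 256 = 144
Complement = 111

111


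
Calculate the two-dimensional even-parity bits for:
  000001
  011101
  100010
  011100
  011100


Row parities: 10011
Column parities: 111110

Row P: 10011, Col P: 111110, Corner: 1


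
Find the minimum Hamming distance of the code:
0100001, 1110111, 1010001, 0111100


Comparing all pairs, minimum distance: 3
Can detect 2 errors, correct 1 errors

3


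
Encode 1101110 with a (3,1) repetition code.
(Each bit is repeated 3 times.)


Each bit -> 3 copies

111111000111111111000


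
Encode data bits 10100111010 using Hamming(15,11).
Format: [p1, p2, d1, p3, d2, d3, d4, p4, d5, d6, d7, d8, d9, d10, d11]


Parity bits: p1=0, p2=1, p3=1, p4=0

011101000111010


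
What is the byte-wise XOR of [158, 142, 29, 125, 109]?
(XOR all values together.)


XOR chain: 158 ^ 142 ^ 29 ^ 125 ^ 109 = 29

29


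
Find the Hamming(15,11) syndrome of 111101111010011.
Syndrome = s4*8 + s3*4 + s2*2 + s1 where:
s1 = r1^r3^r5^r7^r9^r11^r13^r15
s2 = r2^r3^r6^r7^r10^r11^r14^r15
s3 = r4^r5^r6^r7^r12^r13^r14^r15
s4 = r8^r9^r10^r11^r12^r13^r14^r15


s1=0, s2=1, s3=1, s4=1

Syndrome = 14 (error at position 14)


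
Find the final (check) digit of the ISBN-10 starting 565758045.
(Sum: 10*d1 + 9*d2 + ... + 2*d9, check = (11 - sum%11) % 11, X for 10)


Weighted sum: 285
285 mod 11 = 10

Check digit: 1


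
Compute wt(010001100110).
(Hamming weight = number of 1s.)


Counting 1s in 010001100110

5


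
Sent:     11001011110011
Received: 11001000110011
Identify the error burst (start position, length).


XOR: 00000011000000

Burst at position 6, length 2


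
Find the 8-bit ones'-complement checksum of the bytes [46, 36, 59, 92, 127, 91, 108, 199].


Sum = 758 mod 256 = 246
Complement = 9

9


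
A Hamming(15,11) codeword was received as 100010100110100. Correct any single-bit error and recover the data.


Syndrome = 15: error at position 15

Data: 01010110101 (corrected bit 15)


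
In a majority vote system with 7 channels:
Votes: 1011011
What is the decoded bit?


Ones: 5 out of 7
Threshold: 4

1 (5/7 voted 1)


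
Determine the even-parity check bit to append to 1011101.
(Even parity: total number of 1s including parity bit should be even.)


Number of 1s in data: 5
Parity bit: 1

1


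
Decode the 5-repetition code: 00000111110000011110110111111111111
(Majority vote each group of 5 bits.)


Groups: 00000, 11111, 00000, 11110, 11011, 11111, 11111
Majority votes: 0101111

0101111


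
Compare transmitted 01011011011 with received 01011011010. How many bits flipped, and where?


XOR: 00000000001

1 error(s) at position(s): 10


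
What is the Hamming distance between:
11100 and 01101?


XOR: 10001
Count of 1s: 2

2


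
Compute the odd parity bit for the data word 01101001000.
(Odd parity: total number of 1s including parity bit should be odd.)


Number of 1s in data: 4
Parity bit: 1

1


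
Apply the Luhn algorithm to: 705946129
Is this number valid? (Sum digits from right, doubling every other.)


Luhn sum = 42
42 mod 10 = 2

Invalid (Luhn sum mod 10 = 2)


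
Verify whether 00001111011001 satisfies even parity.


Number of 1s: 7

No, parity error (7 ones)


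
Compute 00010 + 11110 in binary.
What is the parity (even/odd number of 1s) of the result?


00010 = 2
11110 = 30
Sum = 32 = 100000
1s count = 1

odd parity (1 ones in 100000)


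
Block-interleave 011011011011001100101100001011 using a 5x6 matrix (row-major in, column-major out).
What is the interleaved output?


Matrix:
  011011
  011011
  001100
  101100
  001011
Read columns: 000101100011111001101100111001

000101100011111001101100111001


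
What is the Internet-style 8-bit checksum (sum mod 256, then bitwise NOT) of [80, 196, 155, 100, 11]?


Sum = 542 mod 256 = 30
Complement = 225

225


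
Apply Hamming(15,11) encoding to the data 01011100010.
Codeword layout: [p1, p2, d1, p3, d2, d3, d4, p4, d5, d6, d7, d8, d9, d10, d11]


Parity bits: p1=1, p2=1, p3=1, p4=1

110110111100010


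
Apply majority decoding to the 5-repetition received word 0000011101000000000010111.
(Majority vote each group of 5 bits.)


Groups: 00000, 11101, 00000, 00000, 10111
Majority votes: 01001

01001


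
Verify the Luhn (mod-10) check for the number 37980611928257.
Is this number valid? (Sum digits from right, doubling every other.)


Luhn sum = 67
67 mod 10 = 7

Invalid (Luhn sum mod 10 = 7)


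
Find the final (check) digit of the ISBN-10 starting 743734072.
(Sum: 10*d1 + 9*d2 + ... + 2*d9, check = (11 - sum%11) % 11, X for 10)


Weighted sum: 242
242 mod 11 = 0

Check digit: 0


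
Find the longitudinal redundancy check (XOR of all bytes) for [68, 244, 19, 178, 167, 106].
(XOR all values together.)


XOR chain: 68 ^ 244 ^ 19 ^ 178 ^ 167 ^ 106 = 220

220


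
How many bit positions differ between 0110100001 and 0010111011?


XOR: 0100011010
Count of 1s: 4

4


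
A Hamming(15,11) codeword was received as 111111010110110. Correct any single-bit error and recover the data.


Syndrome = 13: error at position 13

Data: 11100110010 (corrected bit 13)


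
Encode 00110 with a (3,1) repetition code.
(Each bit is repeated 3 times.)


Each bit -> 3 copies

000000111111000


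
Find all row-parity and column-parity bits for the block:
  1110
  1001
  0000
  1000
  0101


Row parities: 10010
Column parities: 1010

Row P: 10010, Col P: 1010, Corner: 0


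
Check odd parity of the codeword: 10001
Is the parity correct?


Number of 1s: 2

No, parity error (2 ones)


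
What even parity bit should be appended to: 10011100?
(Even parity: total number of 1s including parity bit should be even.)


Number of 1s in data: 4
Parity bit: 0

0


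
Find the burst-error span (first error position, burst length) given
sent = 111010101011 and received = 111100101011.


XOR: 000110000000

Burst at position 3, length 2


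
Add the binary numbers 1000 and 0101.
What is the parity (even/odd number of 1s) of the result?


1000 = 8
0101 = 5
Sum = 13 = 1101
1s count = 3

odd parity (3 ones in 1101)


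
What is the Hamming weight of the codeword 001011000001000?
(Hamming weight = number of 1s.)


Counting 1s in 001011000001000

4


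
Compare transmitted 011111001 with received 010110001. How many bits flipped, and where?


XOR: 001001000

2 error(s) at position(s): 2, 5


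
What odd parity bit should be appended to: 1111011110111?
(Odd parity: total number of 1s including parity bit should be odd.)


Number of 1s in data: 11
Parity bit: 0

0


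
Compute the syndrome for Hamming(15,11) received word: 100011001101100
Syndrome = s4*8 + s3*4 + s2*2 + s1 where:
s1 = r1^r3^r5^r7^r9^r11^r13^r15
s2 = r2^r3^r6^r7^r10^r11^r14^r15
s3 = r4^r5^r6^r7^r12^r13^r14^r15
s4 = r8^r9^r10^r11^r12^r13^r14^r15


s1=0, s2=0, s3=0, s4=0

Syndrome = 0 (no error)


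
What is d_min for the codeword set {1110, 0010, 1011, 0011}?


Comparing all pairs, minimum distance: 1
Can detect 0 errors, correct 0 errors

1


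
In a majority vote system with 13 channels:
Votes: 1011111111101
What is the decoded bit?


Ones: 11 out of 13
Threshold: 7

1 (11/13 voted 1)


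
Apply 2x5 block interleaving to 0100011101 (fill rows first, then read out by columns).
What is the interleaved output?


Matrix:
  01000
  11101
Read columns: 0111010001

0111010001


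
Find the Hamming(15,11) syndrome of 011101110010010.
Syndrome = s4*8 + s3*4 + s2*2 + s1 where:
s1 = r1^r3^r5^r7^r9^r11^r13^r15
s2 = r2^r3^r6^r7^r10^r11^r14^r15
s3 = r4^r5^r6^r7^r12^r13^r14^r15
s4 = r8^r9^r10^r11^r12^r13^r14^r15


s1=1, s2=0, s3=0, s4=1

Syndrome = 9 (error at position 9)


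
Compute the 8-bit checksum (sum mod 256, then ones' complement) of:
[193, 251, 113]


Sum = 557 mod 256 = 45
Complement = 210

210


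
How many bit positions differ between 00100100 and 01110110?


XOR: 01010010
Count of 1s: 3

3


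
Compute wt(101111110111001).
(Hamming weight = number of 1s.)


Counting 1s in 101111110111001

11


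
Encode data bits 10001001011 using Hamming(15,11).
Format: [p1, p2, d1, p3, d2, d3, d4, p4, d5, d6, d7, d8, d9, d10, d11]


Parity bits: p1=1, p2=1, p3=1, p4=0

111100001001011


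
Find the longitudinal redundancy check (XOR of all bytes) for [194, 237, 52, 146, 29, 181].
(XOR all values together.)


XOR chain: 194 ^ 237 ^ 52 ^ 146 ^ 29 ^ 181 = 33

33


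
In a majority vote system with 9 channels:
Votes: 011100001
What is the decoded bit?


Ones: 4 out of 9
Threshold: 5

0 (4/9 voted 1)


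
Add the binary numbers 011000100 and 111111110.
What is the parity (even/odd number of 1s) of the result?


011000100 = 196
111111110 = 510
Sum = 706 = 1011000010
1s count = 4

even parity (4 ones in 1011000010)


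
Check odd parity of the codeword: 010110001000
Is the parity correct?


Number of 1s: 4

No, parity error (4 ones)


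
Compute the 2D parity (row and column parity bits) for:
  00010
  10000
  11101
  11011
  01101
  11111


Row parities: 110011
Column parities: 00110

Row P: 110011, Col P: 00110, Corner: 0


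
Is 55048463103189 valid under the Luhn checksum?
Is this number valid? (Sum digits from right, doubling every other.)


Luhn sum = 52
52 mod 10 = 2

Invalid (Luhn sum mod 10 = 2)


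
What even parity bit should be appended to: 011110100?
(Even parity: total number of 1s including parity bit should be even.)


Number of 1s in data: 5
Parity bit: 1

1


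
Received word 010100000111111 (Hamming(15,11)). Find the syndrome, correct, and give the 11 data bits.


Syndrome = 7: error at position 7

Data: 00010111111 (corrected bit 7)


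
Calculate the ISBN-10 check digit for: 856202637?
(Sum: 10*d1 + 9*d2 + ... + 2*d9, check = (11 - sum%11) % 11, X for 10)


Weighted sum: 244
244 mod 11 = 2

Check digit: 9


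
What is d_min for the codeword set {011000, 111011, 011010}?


Comparing all pairs, minimum distance: 1
Can detect 0 errors, correct 0 errors

1


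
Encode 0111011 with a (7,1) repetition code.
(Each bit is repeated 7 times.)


Each bit -> 7 copies

0000000111111111111111111111000000011111111111111


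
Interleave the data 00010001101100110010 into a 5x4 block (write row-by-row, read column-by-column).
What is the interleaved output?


Matrix:
  0001
  0001
  1011
  0011
  0010
Read columns: 00100000000011111110

00100000000011111110


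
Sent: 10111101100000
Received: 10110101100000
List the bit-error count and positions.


XOR: 00001000000000

1 error(s) at position(s): 4


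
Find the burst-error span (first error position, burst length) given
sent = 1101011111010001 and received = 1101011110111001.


XOR: 0000000001101000

Burst at position 9, length 4


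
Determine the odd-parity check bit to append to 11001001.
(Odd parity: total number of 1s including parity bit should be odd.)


Number of 1s in data: 4
Parity bit: 1

1


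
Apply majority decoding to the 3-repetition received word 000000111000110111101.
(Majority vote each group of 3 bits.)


Groups: 000, 000, 111, 000, 110, 111, 101
Majority votes: 0010111

0010111


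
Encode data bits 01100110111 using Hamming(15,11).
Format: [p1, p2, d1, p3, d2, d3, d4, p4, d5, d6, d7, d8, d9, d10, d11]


Parity bits: p1=0, p2=1, p3=1, p4=1

010111010110111


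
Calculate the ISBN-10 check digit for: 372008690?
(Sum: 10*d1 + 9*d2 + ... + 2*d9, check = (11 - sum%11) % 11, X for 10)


Weighted sum: 200
200 mod 11 = 2

Check digit: 9


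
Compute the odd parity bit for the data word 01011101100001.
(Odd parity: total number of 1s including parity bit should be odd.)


Number of 1s in data: 7
Parity bit: 0

0


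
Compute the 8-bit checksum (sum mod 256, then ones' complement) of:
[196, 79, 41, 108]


Sum = 424 mod 256 = 168
Complement = 87

87


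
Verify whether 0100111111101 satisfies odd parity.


Number of 1s: 9

Yes, parity is correct (9 ones)


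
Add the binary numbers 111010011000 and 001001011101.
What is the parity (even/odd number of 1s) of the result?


111010011000 = 3736
001001011101 = 605
Sum = 4341 = 1000011110101
1s count = 7

odd parity (7 ones in 1000011110101)


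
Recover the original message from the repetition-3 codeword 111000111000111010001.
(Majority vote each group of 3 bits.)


Groups: 111, 000, 111, 000, 111, 010, 001
Majority votes: 1010100

1010100


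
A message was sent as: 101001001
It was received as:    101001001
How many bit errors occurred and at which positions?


XOR: 000000000

0 errors (received matches sent)


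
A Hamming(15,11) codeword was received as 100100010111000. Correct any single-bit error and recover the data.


Syndrome = 0: no error detected

Data: 00000111000 (no errors)


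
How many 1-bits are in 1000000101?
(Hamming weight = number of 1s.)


Counting 1s in 1000000101

3


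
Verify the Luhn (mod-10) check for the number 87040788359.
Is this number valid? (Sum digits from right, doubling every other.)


Luhn sum = 54
54 mod 10 = 4

Invalid (Luhn sum mod 10 = 4)


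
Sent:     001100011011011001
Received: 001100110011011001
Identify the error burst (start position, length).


XOR: 000000101000000000

Burst at position 6, length 3


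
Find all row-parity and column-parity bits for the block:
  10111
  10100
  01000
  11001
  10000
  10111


Row parities: 001110
Column parities: 10101

Row P: 001110, Col P: 10101, Corner: 1


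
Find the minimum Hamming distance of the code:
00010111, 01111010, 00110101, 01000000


Comparing all pairs, minimum distance: 2
Can detect 1 errors, correct 0 errors

2


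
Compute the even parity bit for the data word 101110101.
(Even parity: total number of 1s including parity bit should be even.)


Number of 1s in data: 6
Parity bit: 0

0


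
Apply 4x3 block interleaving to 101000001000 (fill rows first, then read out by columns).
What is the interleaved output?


Matrix:
  101
  000
  001
  000
Read columns: 100000001010

100000001010


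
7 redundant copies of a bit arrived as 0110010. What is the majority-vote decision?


Ones: 3 out of 7
Threshold: 4

0 (3/7 voted 1)


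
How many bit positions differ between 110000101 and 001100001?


XOR: 111100100
Count of 1s: 5

5


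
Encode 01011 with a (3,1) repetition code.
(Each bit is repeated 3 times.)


Each bit -> 3 copies

000111000111111


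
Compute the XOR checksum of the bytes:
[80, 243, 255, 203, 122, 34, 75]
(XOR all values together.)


XOR chain: 80 ^ 243 ^ 255 ^ 203 ^ 122 ^ 34 ^ 75 = 132

132


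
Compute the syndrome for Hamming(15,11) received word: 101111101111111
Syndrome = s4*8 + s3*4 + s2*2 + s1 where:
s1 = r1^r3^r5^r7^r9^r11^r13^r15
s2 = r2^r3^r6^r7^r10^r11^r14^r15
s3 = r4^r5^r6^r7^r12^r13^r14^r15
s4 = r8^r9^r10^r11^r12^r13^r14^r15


s1=0, s2=1, s3=0, s4=1

Syndrome = 10 (error at position 10)


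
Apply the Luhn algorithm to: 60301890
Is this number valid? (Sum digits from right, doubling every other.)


Luhn sum = 28
28 mod 10 = 8

Invalid (Luhn sum mod 10 = 8)


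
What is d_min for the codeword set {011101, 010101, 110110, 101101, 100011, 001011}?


Comparing all pairs, minimum distance: 1
Can detect 0 errors, correct 0 errors

1


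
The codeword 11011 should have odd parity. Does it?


Number of 1s: 4

No, parity error (4 ones)


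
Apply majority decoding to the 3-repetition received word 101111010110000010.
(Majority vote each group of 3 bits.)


Groups: 101, 111, 010, 110, 000, 010
Majority votes: 110100

110100


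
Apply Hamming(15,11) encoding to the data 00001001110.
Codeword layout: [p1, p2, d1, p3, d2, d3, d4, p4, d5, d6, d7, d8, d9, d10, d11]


Parity bits: p1=0, p2=1, p3=1, p4=0

010100001001110


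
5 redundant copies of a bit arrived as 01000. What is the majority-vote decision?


Ones: 1 out of 5
Threshold: 3

0 (1/5 voted 1)


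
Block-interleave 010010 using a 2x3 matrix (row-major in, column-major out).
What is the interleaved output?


Matrix:
  010
  010
Read columns: 001100

001100


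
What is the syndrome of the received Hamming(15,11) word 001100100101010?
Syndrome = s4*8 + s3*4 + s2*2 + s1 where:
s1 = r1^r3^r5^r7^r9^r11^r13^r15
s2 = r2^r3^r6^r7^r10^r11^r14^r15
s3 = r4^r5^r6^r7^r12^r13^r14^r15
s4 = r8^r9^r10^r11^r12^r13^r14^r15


s1=0, s2=0, s3=0, s4=1

Syndrome = 8 (error at position 8)


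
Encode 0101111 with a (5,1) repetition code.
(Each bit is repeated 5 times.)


Each bit -> 5 copies

00000111110000011111111111111111111


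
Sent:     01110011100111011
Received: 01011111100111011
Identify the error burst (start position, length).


XOR: 00101100000000000

Burst at position 2, length 4


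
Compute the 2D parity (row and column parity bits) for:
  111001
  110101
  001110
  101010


Row parities: 0011
Column parities: 101000

Row P: 0011, Col P: 101000, Corner: 0


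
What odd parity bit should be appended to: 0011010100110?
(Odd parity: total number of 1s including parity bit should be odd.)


Number of 1s in data: 6
Parity bit: 1

1


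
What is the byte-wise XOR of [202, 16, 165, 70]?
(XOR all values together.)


XOR chain: 202 ^ 16 ^ 165 ^ 70 = 57

57


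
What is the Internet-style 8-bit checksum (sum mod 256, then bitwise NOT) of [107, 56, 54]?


Sum = 217 mod 256 = 217
Complement = 38

38


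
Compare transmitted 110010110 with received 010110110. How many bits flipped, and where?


XOR: 100100000

2 error(s) at position(s): 0, 3


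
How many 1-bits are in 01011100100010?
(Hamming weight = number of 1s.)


Counting 1s in 01011100100010

6


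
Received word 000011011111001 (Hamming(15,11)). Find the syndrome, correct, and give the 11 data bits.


Syndrome = 0: no error detected

Data: 01101111001 (no errors)


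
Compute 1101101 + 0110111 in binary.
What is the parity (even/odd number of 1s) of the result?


1101101 = 109
0110111 = 55
Sum = 164 = 10100100
1s count = 3

odd parity (3 ones in 10100100)


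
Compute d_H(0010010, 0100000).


XOR: 0110010
Count of 1s: 3

3


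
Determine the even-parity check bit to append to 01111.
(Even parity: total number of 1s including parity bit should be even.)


Number of 1s in data: 4
Parity bit: 0

0


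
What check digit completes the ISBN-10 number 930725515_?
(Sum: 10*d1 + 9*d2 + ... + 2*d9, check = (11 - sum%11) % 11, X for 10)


Weighted sum: 236
236 mod 11 = 5

Check digit: 6


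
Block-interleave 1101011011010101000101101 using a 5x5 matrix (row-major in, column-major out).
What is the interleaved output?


Matrix:
  11010
  11011
  01010
  10001
  01101
Read columns: 1101011101000011110001011

1101011101000011110001011


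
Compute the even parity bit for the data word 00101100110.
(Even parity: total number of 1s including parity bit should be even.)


Number of 1s in data: 5
Parity bit: 1

1


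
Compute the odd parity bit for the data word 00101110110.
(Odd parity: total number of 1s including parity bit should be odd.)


Number of 1s in data: 6
Parity bit: 1

1


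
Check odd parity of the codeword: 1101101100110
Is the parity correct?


Number of 1s: 8

No, parity error (8 ones)


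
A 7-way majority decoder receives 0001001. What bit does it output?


Ones: 2 out of 7
Threshold: 4

0 (2/7 voted 1)


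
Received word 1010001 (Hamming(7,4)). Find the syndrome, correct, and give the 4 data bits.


Syndrome = 5: error at position 5

Data: 1101 (corrected bit 5)


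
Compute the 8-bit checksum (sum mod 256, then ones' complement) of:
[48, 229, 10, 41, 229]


Sum = 557 mod 256 = 45
Complement = 210

210


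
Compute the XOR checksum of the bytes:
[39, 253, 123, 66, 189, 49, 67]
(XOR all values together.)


XOR chain: 39 ^ 253 ^ 123 ^ 66 ^ 189 ^ 49 ^ 67 = 44

44


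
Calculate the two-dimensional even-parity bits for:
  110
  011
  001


Row parities: 001
Column parities: 100

Row P: 001, Col P: 100, Corner: 1


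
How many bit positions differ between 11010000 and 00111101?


XOR: 11101101
Count of 1s: 6

6


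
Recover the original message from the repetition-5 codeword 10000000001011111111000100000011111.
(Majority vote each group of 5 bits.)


Groups: 10000, 00000, 10111, 11111, 00010, 00000, 11111
Majority votes: 0011001

0011001


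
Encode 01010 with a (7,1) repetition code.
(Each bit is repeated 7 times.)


Each bit -> 7 copies

00000001111111000000011111110000000


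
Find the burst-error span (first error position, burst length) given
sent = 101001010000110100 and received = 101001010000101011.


XOR: 000000000000011111

Burst at position 13, length 5


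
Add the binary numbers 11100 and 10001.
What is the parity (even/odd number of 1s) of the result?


11100 = 28
10001 = 17
Sum = 45 = 101101
1s count = 4

even parity (4 ones in 101101)


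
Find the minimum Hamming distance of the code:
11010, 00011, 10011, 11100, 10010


Comparing all pairs, minimum distance: 1
Can detect 0 errors, correct 0 errors

1


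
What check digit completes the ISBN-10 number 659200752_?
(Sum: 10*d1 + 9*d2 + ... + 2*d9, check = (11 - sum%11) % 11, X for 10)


Weighted sum: 238
238 mod 11 = 7

Check digit: 4


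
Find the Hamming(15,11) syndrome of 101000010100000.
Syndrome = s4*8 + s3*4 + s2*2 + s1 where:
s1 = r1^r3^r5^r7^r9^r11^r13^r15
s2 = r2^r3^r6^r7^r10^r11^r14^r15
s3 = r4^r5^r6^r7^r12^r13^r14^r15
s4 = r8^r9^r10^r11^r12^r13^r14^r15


s1=0, s2=0, s3=0, s4=0

Syndrome = 0 (no error)


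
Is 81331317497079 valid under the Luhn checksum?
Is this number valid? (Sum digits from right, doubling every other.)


Luhn sum = 67
67 mod 10 = 7

Invalid (Luhn sum mod 10 = 7)


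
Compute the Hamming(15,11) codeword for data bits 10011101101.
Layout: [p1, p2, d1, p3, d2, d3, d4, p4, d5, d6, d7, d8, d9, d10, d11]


Parity bits: p1=1, p2=0, p3=0, p4=1

101000111101101


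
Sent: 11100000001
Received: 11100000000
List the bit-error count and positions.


XOR: 00000000001

1 error(s) at position(s): 10


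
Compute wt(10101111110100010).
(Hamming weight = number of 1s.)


Counting 1s in 10101111110100010

10


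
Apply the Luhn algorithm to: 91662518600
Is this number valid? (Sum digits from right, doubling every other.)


Luhn sum = 37
37 mod 10 = 7

Invalid (Luhn sum mod 10 = 7)


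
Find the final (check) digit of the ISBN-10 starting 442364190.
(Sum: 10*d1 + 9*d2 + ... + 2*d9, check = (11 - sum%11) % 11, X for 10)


Weighted sum: 200
200 mod 11 = 2

Check digit: 9


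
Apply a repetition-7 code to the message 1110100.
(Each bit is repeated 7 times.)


Each bit -> 7 copies

1111111111111111111110000000111111100000000000000


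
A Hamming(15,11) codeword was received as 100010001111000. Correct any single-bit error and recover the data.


Syndrome = 0: no error detected

Data: 01001111000 (no errors)


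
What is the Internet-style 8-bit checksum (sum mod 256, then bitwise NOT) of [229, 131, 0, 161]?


Sum = 521 mod 256 = 9
Complement = 246

246


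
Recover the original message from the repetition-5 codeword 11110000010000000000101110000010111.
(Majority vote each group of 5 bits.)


Groups: 11110, 00001, 00000, 00000, 10111, 00000, 10111
Majority votes: 1000101

1000101


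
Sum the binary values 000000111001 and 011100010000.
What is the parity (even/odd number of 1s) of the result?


000000111001 = 57
011100010000 = 1808
Sum = 1865 = 11101001001
1s count = 6

even parity (6 ones in 11101001001)


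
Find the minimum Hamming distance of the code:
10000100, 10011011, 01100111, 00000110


Comparing all pairs, minimum distance: 2
Can detect 1 errors, correct 0 errors

2


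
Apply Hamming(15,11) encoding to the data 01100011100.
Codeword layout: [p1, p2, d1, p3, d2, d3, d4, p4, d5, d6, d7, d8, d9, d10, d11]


Parity bits: p1=1, p2=0, p3=0, p4=1

100011010011100


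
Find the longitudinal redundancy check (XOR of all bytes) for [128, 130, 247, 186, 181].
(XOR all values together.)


XOR chain: 128 ^ 130 ^ 247 ^ 186 ^ 181 = 250

250


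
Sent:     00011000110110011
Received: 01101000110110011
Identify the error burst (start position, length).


XOR: 01110000000000000

Burst at position 1, length 3


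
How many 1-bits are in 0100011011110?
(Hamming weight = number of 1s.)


Counting 1s in 0100011011110

7


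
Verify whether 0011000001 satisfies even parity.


Number of 1s: 3

No, parity error (3 ones)


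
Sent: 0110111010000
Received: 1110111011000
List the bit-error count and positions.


XOR: 1000000001000

2 error(s) at position(s): 0, 9


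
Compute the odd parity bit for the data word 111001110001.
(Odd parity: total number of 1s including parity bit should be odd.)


Number of 1s in data: 7
Parity bit: 0

0


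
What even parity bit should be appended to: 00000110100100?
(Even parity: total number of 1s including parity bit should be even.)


Number of 1s in data: 4
Parity bit: 0

0


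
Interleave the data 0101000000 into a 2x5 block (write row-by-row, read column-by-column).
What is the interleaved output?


Matrix:
  01010
  00000
Read columns: 0010001000

0010001000


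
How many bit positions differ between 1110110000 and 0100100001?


XOR: 1010010001
Count of 1s: 4

4


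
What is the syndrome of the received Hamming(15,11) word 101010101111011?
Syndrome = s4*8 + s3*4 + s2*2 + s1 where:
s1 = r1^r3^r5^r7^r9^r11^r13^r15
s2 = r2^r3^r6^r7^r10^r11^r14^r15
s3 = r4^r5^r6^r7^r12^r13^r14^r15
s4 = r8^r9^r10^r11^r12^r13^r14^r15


s1=1, s2=0, s3=1, s4=0

Syndrome = 5 (error at position 5)


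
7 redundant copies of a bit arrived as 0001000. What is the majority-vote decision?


Ones: 1 out of 7
Threshold: 4

0 (1/7 voted 1)


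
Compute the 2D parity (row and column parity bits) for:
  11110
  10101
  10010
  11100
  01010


Row parities: 01010
Column parities: 01111

Row P: 01010, Col P: 01111, Corner: 0


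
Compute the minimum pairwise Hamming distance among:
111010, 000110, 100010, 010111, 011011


Comparing all pairs, minimum distance: 2
Can detect 1 errors, correct 0 errors

2


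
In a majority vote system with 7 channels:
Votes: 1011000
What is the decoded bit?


Ones: 3 out of 7
Threshold: 4

0 (3/7 voted 1)


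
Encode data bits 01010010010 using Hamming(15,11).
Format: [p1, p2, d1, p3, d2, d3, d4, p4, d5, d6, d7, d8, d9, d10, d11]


Parity bits: p1=1, p2=1, p3=1, p4=0

110110100010010


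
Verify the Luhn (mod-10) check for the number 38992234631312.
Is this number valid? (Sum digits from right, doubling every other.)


Luhn sum = 63
63 mod 10 = 3

Invalid (Luhn sum mod 10 = 3)


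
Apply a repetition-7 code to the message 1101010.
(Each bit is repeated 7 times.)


Each bit -> 7 copies

1111111111111100000001111111000000011111110000000


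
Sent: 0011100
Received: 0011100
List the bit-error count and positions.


XOR: 0000000

0 errors (received matches sent)


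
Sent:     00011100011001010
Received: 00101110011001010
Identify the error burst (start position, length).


XOR: 00110010000000000

Burst at position 2, length 5


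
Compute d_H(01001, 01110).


XOR: 00111
Count of 1s: 3

3


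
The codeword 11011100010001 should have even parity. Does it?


Number of 1s: 7

No, parity error (7 ones)


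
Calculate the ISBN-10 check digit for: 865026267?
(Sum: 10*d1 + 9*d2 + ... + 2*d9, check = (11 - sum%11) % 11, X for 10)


Weighted sum: 256
256 mod 11 = 3

Check digit: 8


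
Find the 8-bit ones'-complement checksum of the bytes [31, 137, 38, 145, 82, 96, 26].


Sum = 555 mod 256 = 43
Complement = 212

212


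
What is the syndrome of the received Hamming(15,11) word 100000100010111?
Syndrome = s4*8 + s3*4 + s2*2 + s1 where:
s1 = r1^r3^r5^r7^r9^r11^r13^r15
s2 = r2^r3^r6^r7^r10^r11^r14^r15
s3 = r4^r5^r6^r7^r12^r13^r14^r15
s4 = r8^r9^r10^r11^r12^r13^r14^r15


s1=1, s2=0, s3=0, s4=0

Syndrome = 1 (error at position 1)


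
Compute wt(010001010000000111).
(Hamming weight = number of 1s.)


Counting 1s in 010001010000000111

6


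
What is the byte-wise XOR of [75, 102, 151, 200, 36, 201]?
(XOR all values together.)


XOR chain: 75 ^ 102 ^ 151 ^ 200 ^ 36 ^ 201 = 159

159


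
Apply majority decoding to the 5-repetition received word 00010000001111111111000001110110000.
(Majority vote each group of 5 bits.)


Groups: 00010, 00000, 11111, 11111, 00000, 11101, 10000
Majority votes: 0011010

0011010


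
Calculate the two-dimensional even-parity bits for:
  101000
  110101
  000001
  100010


Row parities: 0010
Column parities: 111110

Row P: 0010, Col P: 111110, Corner: 1


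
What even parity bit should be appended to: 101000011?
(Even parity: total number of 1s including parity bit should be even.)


Number of 1s in data: 4
Parity bit: 0

0


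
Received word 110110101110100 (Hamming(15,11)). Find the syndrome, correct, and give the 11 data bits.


Syndrome = 0: no error detected

Data: 01011110100 (no errors)


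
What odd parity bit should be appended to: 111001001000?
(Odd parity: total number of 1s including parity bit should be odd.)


Number of 1s in data: 5
Parity bit: 0

0


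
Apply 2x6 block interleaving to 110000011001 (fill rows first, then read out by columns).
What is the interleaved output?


Matrix:
  110000
  011001
Read columns: 101101000001

101101000001
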